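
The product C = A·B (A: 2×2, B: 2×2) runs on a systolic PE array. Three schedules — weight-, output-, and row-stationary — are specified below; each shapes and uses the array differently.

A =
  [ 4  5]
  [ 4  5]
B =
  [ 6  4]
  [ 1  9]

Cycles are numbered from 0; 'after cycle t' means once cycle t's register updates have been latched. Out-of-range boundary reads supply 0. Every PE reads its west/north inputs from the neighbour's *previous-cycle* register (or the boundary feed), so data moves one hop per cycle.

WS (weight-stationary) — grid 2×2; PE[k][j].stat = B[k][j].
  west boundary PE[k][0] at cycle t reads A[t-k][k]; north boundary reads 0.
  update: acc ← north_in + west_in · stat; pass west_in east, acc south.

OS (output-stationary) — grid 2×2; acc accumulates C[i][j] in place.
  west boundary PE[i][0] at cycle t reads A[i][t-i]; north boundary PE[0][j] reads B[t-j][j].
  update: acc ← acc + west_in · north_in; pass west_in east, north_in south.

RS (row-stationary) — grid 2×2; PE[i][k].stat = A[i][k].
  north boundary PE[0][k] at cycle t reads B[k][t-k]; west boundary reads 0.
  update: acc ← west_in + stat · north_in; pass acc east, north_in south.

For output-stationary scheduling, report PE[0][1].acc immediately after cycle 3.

PE[0][1].acc = 61

OS on a 2×2 grid — tracing PE[0][1] and its feeders:
  0: (0,0).acc=24  regs=<4,6>
  0: (0,1).acc=0  regs=<0,0>
  1: (0,0).acc=29  regs=<5,1>
  1: (0,1).acc=16  regs=<4,4>
  2: (0,0).acc=29  regs=<0,0>
  2: (0,1).acc=61  regs=<5,9>
  3: (0,0).acc=29  regs=<0,0>
  3: (0,1).acc=61  regs=<0,0>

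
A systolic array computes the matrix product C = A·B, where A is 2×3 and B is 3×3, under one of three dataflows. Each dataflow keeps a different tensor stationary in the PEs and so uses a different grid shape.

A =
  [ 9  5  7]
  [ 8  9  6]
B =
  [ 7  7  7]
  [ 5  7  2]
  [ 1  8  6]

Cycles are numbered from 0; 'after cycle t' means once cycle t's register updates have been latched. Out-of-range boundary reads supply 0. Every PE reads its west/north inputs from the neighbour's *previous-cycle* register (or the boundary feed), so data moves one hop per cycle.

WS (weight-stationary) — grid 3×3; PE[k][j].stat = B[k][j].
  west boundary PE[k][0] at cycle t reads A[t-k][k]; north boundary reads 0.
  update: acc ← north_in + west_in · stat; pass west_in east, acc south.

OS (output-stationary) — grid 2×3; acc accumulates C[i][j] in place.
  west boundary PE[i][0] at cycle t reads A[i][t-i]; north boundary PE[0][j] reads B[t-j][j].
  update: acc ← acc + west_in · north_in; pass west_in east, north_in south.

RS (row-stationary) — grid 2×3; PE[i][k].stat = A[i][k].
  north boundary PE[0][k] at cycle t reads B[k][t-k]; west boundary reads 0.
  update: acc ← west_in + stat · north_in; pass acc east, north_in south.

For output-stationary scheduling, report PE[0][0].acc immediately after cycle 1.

OS (2×3). Following PE[0][0] plus its west/north inputs:
  0: (0,0).acc=63  regs=<9,7>
  1: (0,0).acc=88  regs=<5,5>

PE[0][0].acc = 88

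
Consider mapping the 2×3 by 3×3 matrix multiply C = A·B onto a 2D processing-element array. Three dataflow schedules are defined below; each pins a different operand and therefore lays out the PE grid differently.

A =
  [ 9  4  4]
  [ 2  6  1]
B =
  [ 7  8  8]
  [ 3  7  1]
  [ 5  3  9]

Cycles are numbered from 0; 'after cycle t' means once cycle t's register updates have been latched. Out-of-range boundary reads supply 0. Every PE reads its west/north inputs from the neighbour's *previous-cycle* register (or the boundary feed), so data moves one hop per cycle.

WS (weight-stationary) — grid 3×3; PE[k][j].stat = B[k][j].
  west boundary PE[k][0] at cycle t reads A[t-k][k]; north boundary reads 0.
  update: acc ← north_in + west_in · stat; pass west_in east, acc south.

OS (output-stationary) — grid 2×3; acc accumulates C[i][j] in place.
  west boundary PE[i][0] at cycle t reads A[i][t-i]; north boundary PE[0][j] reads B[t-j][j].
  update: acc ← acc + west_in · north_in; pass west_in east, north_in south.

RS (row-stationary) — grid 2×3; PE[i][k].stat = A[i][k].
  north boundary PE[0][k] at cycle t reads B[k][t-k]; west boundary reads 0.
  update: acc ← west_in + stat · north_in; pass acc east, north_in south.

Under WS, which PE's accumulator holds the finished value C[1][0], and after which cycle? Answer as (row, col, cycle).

Under WS, C[1][0] lands at PE[2][0]:
  cycle 0: PE[2][0] → acc 0, east 0, south 0
  cycle 1: PE[2][0] → acc 0, east 0, south 0
  cycle 2: PE[2][0] → acc 95, east 4, south 95
  cycle 3: PE[2][0] → acc 37, east 1, south 37

(row, col, cycle) = (2, 0, 3)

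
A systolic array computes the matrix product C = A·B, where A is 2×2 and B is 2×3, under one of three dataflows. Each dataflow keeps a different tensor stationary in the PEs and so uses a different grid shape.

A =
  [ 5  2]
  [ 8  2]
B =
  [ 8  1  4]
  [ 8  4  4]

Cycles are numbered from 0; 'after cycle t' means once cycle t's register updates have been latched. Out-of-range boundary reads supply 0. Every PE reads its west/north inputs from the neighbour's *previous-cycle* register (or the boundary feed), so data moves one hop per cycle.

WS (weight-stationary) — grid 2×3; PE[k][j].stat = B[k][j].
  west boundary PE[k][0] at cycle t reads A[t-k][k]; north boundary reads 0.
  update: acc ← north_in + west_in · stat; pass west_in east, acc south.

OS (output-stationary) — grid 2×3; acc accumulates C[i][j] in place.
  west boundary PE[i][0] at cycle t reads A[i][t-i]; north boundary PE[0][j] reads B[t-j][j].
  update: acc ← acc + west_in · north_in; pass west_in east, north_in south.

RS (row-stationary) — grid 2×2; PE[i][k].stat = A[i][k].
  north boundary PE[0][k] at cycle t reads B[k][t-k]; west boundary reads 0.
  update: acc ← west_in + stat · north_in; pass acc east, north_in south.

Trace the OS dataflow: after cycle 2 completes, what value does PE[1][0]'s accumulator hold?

Tracing OS — 2×3 array, target PE[1][0]:
  cycle 0: PE[0][0] → acc 40, east 5, south 8
  cycle 0: PE[1][0] → acc 0, east 0, south 0
  cycle 1: PE[0][0] → acc 56, east 2, south 8
  cycle 1: PE[1][0] → acc 64, east 8, south 8
  cycle 2: PE[0][0] → acc 56, east 0, south 0
  cycle 2: PE[1][0] → acc 80, east 2, south 8

PE[1][0].acc = 80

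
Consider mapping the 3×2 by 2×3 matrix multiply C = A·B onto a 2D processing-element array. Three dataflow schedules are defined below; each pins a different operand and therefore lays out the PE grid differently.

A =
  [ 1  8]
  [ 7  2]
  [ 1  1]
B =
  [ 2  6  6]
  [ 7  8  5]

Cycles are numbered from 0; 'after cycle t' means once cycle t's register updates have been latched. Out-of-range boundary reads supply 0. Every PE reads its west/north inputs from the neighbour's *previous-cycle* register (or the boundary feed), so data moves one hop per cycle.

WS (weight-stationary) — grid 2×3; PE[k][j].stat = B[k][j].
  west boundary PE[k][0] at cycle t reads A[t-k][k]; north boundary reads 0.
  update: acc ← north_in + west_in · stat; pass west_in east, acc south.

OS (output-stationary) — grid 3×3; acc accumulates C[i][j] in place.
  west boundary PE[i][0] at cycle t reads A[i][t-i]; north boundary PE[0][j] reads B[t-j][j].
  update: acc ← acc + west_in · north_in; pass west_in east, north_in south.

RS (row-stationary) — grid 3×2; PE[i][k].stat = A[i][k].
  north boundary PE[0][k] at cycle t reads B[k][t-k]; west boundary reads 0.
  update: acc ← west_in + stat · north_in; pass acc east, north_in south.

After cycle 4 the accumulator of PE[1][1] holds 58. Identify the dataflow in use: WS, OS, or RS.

dataflow = OS

— WS: 2×3; PE[1][1] trace:
  cycle 0: PE[1][1] → acc 0, east 0, south 0
  cycle 1: PE[1][1] → acc 0, east 0, south 0
  cycle 2: PE[1][1] → acc 70, east 8, south 70
  cycle 3: PE[1][1] → acc 58, east 2, south 58
  cycle 4: PE[1][1] → acc 14, east 1, south 14
— OS: 3×3; PE[1][1] trace:
  cycle 0: PE[1][1] → acc 0, east 0, south 0
  cycle 1: PE[1][1] → acc 0, east 0, south 0
  cycle 2: PE[1][1] → acc 42, east 7, south 6
  cycle 3: PE[1][1] → acc 58, east 2, south 8
  cycle 4: PE[1][1] → acc 58, east 0, south 0
— RS: 3×2; PE[1][1] trace:
  cycle 0: PE[1][1] → acc 0, east 0, south 0
  cycle 1: PE[1][1] → acc 0, east 0, south 0
  cycle 2: PE[1][1] → acc 28, east 28, south 7
  cycle 3: PE[1][1] → acc 58, east 58, south 8
  cycle 4: PE[1][1] → acc 52, east 52, south 5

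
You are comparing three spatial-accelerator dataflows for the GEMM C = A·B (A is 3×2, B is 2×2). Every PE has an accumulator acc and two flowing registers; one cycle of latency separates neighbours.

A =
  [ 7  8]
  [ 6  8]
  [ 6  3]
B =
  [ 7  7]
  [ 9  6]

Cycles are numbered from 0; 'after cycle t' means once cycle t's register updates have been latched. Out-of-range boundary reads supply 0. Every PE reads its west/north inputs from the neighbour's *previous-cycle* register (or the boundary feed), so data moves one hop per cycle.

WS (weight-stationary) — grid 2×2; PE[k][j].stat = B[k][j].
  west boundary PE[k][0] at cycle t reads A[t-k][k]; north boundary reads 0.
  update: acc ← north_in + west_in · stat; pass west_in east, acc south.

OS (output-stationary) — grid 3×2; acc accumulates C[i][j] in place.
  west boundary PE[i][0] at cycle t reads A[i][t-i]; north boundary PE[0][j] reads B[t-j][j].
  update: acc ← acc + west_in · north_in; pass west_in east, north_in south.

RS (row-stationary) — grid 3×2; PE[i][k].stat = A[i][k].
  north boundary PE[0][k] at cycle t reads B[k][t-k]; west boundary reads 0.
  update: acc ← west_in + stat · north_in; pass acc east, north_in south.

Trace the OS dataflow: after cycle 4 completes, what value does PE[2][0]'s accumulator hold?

PE[2][0].acc = 69

Tracing OS — 3×2 array, target PE[2][0]:
  [0] (1,0) acc=0 (h:0 v:0)
  [0] (2,0) acc=0 (h:0 v:0)
  [1] (1,0) acc=42 (h:6 v:7)
  [1] (2,0) acc=0 (h:0 v:0)
  [2] (1,0) acc=114 (h:8 v:9)
  [2] (2,0) acc=42 (h:6 v:7)
  [3] (1,0) acc=114 (h:0 v:0)
  [3] (2,0) acc=69 (h:3 v:9)
  [4] (1,0) acc=114 (h:0 v:0)
  [4] (2,0) acc=69 (h:0 v:0)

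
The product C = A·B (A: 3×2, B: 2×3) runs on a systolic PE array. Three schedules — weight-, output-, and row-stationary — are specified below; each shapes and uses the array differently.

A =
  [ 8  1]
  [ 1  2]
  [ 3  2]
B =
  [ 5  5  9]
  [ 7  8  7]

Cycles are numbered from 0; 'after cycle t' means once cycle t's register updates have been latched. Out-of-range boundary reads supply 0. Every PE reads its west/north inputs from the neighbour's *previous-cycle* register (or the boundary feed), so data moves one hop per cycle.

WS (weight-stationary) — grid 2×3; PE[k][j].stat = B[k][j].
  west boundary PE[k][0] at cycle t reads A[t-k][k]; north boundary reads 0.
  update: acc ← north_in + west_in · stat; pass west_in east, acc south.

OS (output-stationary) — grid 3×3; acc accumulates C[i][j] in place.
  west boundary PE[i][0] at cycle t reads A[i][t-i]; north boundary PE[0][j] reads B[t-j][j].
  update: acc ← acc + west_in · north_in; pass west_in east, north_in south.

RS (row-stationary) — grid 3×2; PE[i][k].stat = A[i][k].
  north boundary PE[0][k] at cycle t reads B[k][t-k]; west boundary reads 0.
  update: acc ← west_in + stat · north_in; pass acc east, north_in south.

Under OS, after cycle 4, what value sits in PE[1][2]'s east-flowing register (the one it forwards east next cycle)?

OS (3×3). Following PE[1][2] plus its west/north inputs:
  cycle 0: PE[0][2] → acc 0, east 0, south 0
  cycle 0: PE[1][1] → acc 0, east 0, south 0
  cycle 0: PE[1][2] → acc 0, east 0, south 0
  cycle 1: PE[0][2] → acc 0, east 0, south 0
  cycle 1: PE[1][1] → acc 0, east 0, south 0
  cycle 1: PE[1][2] → acc 0, east 0, south 0
  cycle 2: PE[0][2] → acc 72, east 8, south 9
  cycle 2: PE[1][1] → acc 5, east 1, south 5
  cycle 2: PE[1][2] → acc 0, east 0, south 0
  cycle 3: PE[0][2] → acc 79, east 1, south 7
  cycle 3: PE[1][1] → acc 21, east 2, south 8
  cycle 3: PE[1][2] → acc 9, east 1, south 9
  cycle 4: PE[0][2] → acc 79, east 0, south 0
  cycle 4: PE[1][1] → acc 21, east 0, south 0
  cycle 4: PE[1][2] → acc 23, east 2, south 7

register = 2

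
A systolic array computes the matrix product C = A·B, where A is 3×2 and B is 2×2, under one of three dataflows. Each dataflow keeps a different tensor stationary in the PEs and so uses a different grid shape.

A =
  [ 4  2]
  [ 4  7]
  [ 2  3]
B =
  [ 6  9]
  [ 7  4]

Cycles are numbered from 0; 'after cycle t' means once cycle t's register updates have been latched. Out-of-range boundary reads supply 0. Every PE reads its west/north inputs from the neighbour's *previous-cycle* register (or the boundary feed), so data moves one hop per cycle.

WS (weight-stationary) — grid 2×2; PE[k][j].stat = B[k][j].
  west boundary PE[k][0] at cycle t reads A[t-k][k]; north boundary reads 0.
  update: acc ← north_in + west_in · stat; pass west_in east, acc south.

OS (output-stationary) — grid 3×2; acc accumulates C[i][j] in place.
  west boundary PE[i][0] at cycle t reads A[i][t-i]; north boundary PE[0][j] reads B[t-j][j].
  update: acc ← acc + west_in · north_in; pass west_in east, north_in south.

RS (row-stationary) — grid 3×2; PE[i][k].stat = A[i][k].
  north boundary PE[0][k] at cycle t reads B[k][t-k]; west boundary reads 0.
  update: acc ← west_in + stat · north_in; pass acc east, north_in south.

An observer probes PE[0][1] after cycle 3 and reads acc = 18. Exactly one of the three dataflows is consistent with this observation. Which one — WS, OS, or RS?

Under WS (2×2), PE[0][1]:
  cycle 0: PE[0][1] → acc 0, east 0, south 0
  cycle 1: PE[0][1] → acc 36, east 4, south 36
  cycle 2: PE[0][1] → acc 36, east 4, south 36
  cycle 3: PE[0][1] → acc 18, east 2, south 18
Under OS (3×2), PE[0][1]:
  cycle 0: PE[0][1] → acc 0, east 0, south 0
  cycle 1: PE[0][1] → acc 36, east 4, south 9
  cycle 2: PE[0][1] → acc 44, east 2, south 4
  cycle 3: PE[0][1] → acc 44, east 0, south 0
Under RS (3×2), PE[0][1]:
  cycle 0: PE[0][1] → acc 0, east 0, south 0
  cycle 1: PE[0][1] → acc 38, east 38, south 7
  cycle 2: PE[0][1] → acc 44, east 44, south 4
  cycle 3: PE[0][1] → acc 0, east 0, south 0

dataflow = WS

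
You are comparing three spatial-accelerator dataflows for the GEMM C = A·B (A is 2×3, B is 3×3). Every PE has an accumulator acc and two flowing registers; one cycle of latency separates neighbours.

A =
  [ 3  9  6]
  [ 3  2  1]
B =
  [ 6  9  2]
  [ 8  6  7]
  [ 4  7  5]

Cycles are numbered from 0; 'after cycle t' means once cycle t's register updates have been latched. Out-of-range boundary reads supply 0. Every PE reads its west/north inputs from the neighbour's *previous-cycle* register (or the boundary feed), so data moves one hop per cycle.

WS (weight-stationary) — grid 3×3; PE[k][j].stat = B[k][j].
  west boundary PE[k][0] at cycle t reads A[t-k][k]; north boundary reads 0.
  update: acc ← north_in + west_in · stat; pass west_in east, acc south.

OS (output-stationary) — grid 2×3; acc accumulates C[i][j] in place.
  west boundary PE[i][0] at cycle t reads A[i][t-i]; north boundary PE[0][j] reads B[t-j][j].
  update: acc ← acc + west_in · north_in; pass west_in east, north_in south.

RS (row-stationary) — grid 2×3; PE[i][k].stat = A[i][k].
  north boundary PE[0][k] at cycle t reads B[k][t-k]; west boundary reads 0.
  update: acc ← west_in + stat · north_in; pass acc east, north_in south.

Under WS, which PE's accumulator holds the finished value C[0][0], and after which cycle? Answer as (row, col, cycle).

(row, col, cycle) = (2, 0, 2)

WS: C[0][0] accumulates in PE[2][0]:
  after 0 — PE[2][0] acc=0, pass-E 0, pass-S 0
  after 1 — PE[2][0] acc=0, pass-E 0, pass-S 0
  after 2 — PE[2][0] acc=114, pass-E 6, pass-S 114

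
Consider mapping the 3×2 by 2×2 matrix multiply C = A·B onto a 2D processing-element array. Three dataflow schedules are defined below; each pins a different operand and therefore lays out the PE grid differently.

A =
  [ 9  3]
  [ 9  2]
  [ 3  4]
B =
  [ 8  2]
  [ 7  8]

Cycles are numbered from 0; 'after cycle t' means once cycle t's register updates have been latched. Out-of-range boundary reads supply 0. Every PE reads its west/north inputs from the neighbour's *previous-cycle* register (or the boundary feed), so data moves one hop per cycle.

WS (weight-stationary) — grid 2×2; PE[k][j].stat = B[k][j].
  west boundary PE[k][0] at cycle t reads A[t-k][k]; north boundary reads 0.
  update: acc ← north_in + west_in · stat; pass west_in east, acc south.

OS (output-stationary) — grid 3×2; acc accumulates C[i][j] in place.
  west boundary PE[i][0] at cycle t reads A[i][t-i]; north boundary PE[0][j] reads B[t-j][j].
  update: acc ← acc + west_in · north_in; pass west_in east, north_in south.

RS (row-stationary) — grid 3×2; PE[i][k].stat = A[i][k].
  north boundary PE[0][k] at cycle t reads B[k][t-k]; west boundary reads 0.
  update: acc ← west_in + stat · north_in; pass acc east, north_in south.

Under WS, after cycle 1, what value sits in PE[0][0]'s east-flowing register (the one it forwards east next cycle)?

register = 9

WS on a 2×2 grid — tracing PE[0][0] and its feeders:
  step 0 · PE0,0: acc=72; fwd→9 fwd↓72
  step 1 · PE0,0: acc=72; fwd→9 fwd↓72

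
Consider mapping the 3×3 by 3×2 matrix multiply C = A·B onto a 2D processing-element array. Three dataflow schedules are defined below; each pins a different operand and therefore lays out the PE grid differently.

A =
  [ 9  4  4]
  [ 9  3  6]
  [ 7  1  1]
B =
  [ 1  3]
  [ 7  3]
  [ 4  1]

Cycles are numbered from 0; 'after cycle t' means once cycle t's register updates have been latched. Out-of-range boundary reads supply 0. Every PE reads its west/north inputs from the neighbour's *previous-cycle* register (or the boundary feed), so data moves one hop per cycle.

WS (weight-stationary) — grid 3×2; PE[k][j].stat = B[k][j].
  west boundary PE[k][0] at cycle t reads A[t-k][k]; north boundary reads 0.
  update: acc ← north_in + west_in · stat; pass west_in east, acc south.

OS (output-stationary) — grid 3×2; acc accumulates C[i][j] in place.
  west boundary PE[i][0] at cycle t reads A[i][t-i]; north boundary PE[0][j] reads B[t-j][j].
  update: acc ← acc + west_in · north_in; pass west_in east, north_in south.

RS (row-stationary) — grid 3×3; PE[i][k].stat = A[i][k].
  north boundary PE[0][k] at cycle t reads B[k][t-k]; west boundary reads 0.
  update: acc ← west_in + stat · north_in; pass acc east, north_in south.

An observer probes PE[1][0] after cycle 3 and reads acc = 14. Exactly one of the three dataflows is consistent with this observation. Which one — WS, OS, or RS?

dataflow = WS

— WS: 3×2; PE[1][0] trace:
  step 0 · PE1,0: acc=0; fwd→0 fwd↓0
  step 1 · PE1,0: acc=37; fwd→4 fwd↓37
  step 2 · PE1,0: acc=30; fwd→3 fwd↓30
  step 3 · PE1,0: acc=14; fwd→1 fwd↓14
— OS: 3×2; PE[1][0] trace:
  step 0 · PE1,0: acc=0; fwd→0 fwd↓0
  step 1 · PE1,0: acc=9; fwd→9 fwd↓1
  step 2 · PE1,0: acc=30; fwd→3 fwd↓7
  step 3 · PE1,0: acc=54; fwd→6 fwd↓4
— RS: 3×3; PE[1][0] trace:
  step 0 · PE1,0: acc=0; fwd→0 fwd↓0
  step 1 · PE1,0: acc=9; fwd→9 fwd↓1
  step 2 · PE1,0: acc=27; fwd→27 fwd↓3
  step 3 · PE1,0: acc=0; fwd→0 fwd↓0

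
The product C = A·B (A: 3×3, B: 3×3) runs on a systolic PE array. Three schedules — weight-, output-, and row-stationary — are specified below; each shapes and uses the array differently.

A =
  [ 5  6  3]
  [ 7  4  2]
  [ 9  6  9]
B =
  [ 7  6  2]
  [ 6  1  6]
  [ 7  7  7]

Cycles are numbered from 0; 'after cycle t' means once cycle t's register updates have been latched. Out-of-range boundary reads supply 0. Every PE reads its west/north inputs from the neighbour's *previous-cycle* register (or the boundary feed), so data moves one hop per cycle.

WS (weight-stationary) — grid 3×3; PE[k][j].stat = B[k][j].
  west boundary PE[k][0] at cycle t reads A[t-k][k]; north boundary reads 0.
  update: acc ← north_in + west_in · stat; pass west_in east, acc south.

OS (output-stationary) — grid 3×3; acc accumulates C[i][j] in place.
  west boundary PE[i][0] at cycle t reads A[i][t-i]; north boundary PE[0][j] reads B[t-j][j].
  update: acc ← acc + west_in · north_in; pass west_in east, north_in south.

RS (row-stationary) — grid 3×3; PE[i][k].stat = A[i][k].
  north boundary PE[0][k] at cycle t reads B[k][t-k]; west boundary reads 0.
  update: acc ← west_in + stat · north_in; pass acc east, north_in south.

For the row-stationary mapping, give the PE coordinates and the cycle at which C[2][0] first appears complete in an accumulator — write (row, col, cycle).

(row, col, cycle) = (2, 2, 4)

Under RS, C[2][0] lands at PE[2][2]:
  c0 r2c2: 0 / 0 / 0
  c1 r2c2: 0 / 0 / 0
  c2 r2c2: 0 / 0 / 0
  c3 r2c2: 0 / 0 / 0
  c4 r2c2: 162 / 162 / 7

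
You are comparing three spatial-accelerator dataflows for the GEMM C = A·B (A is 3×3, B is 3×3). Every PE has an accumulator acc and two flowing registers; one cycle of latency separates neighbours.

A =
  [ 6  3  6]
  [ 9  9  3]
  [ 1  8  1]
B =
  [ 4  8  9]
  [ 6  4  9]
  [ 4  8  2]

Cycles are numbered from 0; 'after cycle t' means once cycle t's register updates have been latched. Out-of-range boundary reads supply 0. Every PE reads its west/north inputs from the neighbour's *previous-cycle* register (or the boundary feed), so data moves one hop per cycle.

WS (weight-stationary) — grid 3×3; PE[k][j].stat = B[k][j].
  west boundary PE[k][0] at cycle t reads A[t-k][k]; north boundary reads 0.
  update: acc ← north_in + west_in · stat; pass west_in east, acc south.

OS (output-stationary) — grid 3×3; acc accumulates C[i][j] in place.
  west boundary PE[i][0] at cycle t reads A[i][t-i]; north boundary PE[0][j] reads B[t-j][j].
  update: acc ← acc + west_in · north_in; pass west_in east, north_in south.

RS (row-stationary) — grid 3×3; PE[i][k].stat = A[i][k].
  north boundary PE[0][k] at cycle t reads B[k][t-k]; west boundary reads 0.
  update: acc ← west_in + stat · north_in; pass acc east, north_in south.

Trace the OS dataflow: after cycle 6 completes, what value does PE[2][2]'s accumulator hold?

PE[2][2].acc = 83

OS on a 3×3 grid — tracing PE[2][2] and its feeders:
  t=0 PE[1][2]: acc=0 h=0 v=0
  t=0 PE[2][1]: acc=0 h=0 v=0
  t=0 PE[2][2]: acc=0 h=0 v=0
  t=1 PE[1][2]: acc=0 h=0 v=0
  t=1 PE[2][1]: acc=0 h=0 v=0
  t=1 PE[2][2]: acc=0 h=0 v=0
  t=2 PE[1][2]: acc=0 h=0 v=0
  t=2 PE[2][1]: acc=0 h=0 v=0
  t=2 PE[2][2]: acc=0 h=0 v=0
  t=3 PE[1][2]: acc=81 h=9 v=9
  t=3 PE[2][1]: acc=8 h=1 v=8
  t=3 PE[2][2]: acc=0 h=0 v=0
  t=4 PE[1][2]: acc=162 h=9 v=9
  t=4 PE[2][1]: acc=40 h=8 v=4
  t=4 PE[2][2]: acc=9 h=1 v=9
  t=5 PE[1][2]: acc=168 h=3 v=2
  t=5 PE[2][1]: acc=48 h=1 v=8
  t=5 PE[2][2]: acc=81 h=8 v=9
  t=6 PE[1][2]: acc=168 h=0 v=0
  t=6 PE[2][1]: acc=48 h=0 v=0
  t=6 PE[2][2]: acc=83 h=1 v=2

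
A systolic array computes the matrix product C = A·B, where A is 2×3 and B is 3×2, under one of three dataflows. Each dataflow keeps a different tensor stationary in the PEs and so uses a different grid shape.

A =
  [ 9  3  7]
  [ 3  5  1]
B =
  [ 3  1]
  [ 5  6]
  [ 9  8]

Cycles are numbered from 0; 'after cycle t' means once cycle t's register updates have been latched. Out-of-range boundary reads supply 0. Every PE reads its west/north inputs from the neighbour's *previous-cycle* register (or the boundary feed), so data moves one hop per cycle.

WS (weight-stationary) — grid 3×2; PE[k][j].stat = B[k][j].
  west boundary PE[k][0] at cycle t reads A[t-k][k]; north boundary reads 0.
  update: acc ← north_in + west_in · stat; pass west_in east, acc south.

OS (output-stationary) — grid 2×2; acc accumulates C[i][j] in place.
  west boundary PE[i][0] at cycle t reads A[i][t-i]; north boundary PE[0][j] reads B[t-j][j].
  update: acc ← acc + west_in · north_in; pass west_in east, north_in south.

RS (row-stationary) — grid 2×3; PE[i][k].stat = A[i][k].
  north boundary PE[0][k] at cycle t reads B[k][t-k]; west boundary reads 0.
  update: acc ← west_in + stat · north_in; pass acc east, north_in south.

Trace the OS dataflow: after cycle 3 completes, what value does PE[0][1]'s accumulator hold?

PE[0][1].acc = 83

OS on a 2×2 grid — tracing PE[0][1] and its feeders:
  @0  [0,0]  acc 27  |  →9  ↓3
  @0  [0,1]  acc 0  |  →0  ↓0
  @1  [0,0]  acc 42  |  →3  ↓5
  @1  [0,1]  acc 9  |  →9  ↓1
  @2  [0,0]  acc 105  |  →7  ↓9
  @2  [0,1]  acc 27  |  →3  ↓6
  @3  [0,0]  acc 105  |  →0  ↓0
  @3  [0,1]  acc 83  |  →7  ↓8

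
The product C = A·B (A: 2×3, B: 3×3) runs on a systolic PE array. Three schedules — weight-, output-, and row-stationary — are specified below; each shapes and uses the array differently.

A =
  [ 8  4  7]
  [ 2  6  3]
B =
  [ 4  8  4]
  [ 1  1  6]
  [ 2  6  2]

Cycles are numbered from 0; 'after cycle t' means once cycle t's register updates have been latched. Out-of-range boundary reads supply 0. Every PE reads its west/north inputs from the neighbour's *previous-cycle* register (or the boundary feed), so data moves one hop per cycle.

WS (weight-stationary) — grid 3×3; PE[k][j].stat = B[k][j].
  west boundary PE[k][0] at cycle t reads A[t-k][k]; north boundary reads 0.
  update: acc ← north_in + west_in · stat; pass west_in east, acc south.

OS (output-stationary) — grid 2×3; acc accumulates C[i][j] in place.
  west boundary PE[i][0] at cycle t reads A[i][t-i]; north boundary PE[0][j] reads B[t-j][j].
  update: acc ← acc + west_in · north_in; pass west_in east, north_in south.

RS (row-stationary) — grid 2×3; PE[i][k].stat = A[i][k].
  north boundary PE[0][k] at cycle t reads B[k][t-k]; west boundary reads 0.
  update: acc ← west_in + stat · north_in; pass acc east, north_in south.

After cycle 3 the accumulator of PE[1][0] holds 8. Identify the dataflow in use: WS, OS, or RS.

dataflow = RS

— WS: 3×3; PE[1][0] trace:
  cycle 0: PE[1][0] → acc 0, east 0, south 0
  cycle 1: PE[1][0] → acc 36, east 4, south 36
  cycle 2: PE[1][0] → acc 14, east 6, south 14
  cycle 3: PE[1][0] → acc 0, east 0, south 0
— OS: 2×3; PE[1][0] trace:
  cycle 0: PE[1][0] → acc 0, east 0, south 0
  cycle 1: PE[1][0] → acc 8, east 2, south 4
  cycle 2: PE[1][0] → acc 14, east 6, south 1
  cycle 3: PE[1][0] → acc 20, east 3, south 2
— RS: 2×3; PE[1][0] trace:
  cycle 0: PE[1][0] → acc 0, east 0, south 0
  cycle 1: PE[1][0] → acc 8, east 8, south 4
  cycle 2: PE[1][0] → acc 16, east 16, south 8
  cycle 3: PE[1][0] → acc 8, east 8, south 4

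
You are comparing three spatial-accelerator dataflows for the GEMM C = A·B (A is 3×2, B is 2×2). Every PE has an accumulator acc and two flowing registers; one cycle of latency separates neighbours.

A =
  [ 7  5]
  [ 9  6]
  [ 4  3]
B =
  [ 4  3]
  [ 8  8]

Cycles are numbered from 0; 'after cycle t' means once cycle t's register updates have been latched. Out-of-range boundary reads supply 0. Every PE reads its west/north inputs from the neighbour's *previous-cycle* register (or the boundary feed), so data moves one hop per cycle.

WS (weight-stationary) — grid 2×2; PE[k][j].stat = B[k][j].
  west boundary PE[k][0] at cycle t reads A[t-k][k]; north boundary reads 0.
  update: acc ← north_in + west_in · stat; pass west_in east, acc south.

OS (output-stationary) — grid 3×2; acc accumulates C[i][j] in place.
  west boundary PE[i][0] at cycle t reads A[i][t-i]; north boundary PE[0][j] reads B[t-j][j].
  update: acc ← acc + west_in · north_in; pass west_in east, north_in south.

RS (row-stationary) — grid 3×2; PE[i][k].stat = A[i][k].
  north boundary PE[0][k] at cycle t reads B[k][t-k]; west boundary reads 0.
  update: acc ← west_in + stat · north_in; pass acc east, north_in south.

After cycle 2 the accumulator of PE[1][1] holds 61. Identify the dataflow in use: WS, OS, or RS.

dataflow = WS

WS (2×2 grid), PE[1][1]:
  0: (1,1).acc=0  regs=<0,0>
  1: (1,1).acc=0  regs=<0,0>
  2: (1,1).acc=61  regs=<5,61>
OS (3×2 grid), PE[1][1]:
  0: (1,1).acc=0  regs=<0,0>
  1: (1,1).acc=0  regs=<0,0>
  2: (1,1).acc=27  regs=<9,3>
RS (3×2 grid), PE[1][1]:
  0: (1,1).acc=0  regs=<0,0>
  1: (1,1).acc=0  regs=<0,0>
  2: (1,1).acc=84  regs=<84,8>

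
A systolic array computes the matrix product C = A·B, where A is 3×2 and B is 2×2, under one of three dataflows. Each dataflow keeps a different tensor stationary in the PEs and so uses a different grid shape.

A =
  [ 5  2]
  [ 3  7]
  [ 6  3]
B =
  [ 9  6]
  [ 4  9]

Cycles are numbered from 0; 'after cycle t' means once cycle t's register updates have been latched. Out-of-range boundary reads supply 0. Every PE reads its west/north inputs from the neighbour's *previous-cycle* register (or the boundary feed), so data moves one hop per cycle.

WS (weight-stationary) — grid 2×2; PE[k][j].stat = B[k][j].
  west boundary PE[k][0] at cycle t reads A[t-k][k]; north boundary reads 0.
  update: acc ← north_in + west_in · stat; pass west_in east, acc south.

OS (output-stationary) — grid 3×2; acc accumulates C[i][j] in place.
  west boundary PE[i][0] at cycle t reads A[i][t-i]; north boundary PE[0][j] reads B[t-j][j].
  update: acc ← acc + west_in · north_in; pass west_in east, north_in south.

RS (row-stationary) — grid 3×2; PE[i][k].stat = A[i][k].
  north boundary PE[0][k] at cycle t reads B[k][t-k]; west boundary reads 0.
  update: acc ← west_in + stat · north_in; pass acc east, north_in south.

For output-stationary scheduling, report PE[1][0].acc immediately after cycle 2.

OS 3×2: PE[1][0] cycle-by-cycle (with neighbour feeds):
  cycle 0: PE[0][0] → acc 45, east 5, south 9
  cycle 0: PE[1][0] → acc 0, east 0, south 0
  cycle 1: PE[0][0] → acc 53, east 2, south 4
  cycle 1: PE[1][0] → acc 27, east 3, south 9
  cycle 2: PE[0][0] → acc 53, east 0, south 0
  cycle 2: PE[1][0] → acc 55, east 7, south 4

PE[1][0].acc = 55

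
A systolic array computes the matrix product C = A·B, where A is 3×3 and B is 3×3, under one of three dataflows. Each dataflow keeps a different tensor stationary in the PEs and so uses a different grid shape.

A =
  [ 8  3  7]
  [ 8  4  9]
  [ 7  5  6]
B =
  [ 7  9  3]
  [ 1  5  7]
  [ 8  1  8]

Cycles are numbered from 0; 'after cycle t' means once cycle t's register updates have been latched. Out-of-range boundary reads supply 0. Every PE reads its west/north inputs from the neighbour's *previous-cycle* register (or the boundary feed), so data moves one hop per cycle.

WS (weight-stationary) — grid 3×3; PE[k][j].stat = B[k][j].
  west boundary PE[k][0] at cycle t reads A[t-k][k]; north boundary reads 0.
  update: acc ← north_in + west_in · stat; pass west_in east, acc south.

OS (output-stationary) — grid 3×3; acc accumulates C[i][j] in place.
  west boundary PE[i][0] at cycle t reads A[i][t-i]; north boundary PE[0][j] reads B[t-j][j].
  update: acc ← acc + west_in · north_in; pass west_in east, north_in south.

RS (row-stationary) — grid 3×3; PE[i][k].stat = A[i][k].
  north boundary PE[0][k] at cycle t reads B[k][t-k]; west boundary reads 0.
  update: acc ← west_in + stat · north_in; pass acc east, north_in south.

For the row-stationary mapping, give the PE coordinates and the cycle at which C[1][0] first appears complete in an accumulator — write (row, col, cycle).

Under RS, C[1][0] lands at PE[1][2]:
  step 0 · PE1,2: acc=0; fwd→0 fwd↓0
  step 1 · PE1,2: acc=0; fwd→0 fwd↓0
  step 2 · PE1,2: acc=0; fwd→0 fwd↓0
  step 3 · PE1,2: acc=132; fwd→132 fwd↓8

(row, col, cycle) = (1, 2, 3)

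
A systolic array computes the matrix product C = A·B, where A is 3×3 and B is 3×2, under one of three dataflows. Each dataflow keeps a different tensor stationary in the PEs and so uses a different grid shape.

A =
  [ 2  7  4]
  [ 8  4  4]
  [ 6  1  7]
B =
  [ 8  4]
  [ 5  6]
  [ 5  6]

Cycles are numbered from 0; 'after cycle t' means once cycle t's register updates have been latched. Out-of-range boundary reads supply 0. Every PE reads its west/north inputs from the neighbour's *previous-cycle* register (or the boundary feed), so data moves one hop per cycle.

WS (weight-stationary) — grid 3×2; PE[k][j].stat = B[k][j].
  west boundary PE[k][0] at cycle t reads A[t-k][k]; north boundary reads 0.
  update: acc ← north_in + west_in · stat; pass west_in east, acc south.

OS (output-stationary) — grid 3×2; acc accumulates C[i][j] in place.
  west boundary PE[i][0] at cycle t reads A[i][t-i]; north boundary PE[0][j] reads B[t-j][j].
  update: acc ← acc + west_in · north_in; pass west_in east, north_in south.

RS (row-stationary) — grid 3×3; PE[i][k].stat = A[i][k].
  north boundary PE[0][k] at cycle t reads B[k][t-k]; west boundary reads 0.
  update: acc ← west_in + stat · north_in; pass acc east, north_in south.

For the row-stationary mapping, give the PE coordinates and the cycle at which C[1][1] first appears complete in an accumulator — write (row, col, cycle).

RS — PE[1][2] is where C[1][1] collects:
  t=0 PE[1][2]: acc=0 h=0 v=0
  t=1 PE[1][2]: acc=0 h=0 v=0
  t=2 PE[1][2]: acc=0 h=0 v=0
  t=3 PE[1][2]: acc=104 h=104 v=5
  t=4 PE[1][2]: acc=80 h=80 v=6

(row, col, cycle) = (1, 2, 4)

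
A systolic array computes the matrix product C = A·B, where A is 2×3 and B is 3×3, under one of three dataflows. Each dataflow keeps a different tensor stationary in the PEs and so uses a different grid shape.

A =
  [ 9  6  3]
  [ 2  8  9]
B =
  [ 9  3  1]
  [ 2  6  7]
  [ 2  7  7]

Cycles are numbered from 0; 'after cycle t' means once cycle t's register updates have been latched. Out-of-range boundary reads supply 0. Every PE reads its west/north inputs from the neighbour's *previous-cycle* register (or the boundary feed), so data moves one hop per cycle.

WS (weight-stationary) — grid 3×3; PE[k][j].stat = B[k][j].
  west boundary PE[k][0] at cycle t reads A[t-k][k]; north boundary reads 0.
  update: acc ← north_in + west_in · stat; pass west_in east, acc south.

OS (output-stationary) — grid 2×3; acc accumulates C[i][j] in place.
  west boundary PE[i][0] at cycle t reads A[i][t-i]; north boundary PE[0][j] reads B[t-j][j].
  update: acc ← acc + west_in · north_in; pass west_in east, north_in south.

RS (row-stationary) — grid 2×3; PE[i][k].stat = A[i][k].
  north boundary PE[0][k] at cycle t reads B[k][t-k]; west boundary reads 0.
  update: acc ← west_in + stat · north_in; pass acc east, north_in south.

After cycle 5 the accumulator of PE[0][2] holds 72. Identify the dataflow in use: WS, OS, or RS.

WS (3×3 grid), PE[0][2]:
  after 0 — PE[0][2] acc=0, pass-E 0, pass-S 0
  after 1 — PE[0][2] acc=0, pass-E 0, pass-S 0
  after 2 — PE[0][2] acc=9, pass-E 9, pass-S 9
  after 3 — PE[0][2] acc=2, pass-E 2, pass-S 2
  after 4 — PE[0][2] acc=0, pass-E 0, pass-S 0
  after 5 — PE[0][2] acc=0, pass-E 0, pass-S 0
OS (2×3 grid), PE[0][2]:
  after 0 — PE[0][2] acc=0, pass-E 0, pass-S 0
  after 1 — PE[0][2] acc=0, pass-E 0, pass-S 0
  after 2 — PE[0][2] acc=9, pass-E 9, pass-S 1
  after 3 — PE[0][2] acc=51, pass-E 6, pass-S 7
  after 4 — PE[0][2] acc=72, pass-E 3, pass-S 7
  after 5 — PE[0][2] acc=72, pass-E 0, pass-S 0
RS (2×3 grid), PE[0][2]:
  after 0 — PE[0][2] acc=0, pass-E 0, pass-S 0
  after 1 — PE[0][2] acc=0, pass-E 0, pass-S 0
  after 2 — PE[0][2] acc=99, pass-E 99, pass-S 2
  after 3 — PE[0][2] acc=84, pass-E 84, pass-S 7
  after 4 — PE[0][2] acc=72, pass-E 72, pass-S 7
  after 5 — PE[0][2] acc=0, pass-E 0, pass-S 0

dataflow = OS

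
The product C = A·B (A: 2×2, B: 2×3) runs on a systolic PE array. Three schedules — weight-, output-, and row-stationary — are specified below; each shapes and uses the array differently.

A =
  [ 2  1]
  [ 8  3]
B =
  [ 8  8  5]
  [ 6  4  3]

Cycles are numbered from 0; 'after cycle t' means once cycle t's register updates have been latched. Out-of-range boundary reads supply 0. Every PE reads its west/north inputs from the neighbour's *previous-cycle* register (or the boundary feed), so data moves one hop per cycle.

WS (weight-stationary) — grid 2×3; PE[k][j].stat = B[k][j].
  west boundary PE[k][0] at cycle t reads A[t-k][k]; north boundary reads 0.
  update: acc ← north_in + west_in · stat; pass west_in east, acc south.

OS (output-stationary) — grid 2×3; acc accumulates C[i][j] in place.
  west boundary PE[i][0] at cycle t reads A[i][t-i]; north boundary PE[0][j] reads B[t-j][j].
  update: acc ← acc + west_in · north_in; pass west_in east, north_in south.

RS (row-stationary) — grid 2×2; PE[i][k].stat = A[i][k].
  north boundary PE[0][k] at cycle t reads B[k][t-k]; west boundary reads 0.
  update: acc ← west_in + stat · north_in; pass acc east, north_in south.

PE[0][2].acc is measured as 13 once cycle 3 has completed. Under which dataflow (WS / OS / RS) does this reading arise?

WS [2×3] PE[0][2] across cycles:
  0: (0,2).acc=0  regs=<0,0>
  1: (0,2).acc=0  regs=<0,0>
  2: (0,2).acc=10  regs=<2,10>
  3: (0,2).acc=40  regs=<8,40>
OS [2×3] PE[0][2] across cycles:
  0: (0,2).acc=0  regs=<0,0>
  1: (0,2).acc=0  regs=<0,0>
  2: (0,2).acc=10  regs=<2,5>
  3: (0,2).acc=13  regs=<1,3>
RS (2×2): PE[0][2] does not exist.

dataflow = OS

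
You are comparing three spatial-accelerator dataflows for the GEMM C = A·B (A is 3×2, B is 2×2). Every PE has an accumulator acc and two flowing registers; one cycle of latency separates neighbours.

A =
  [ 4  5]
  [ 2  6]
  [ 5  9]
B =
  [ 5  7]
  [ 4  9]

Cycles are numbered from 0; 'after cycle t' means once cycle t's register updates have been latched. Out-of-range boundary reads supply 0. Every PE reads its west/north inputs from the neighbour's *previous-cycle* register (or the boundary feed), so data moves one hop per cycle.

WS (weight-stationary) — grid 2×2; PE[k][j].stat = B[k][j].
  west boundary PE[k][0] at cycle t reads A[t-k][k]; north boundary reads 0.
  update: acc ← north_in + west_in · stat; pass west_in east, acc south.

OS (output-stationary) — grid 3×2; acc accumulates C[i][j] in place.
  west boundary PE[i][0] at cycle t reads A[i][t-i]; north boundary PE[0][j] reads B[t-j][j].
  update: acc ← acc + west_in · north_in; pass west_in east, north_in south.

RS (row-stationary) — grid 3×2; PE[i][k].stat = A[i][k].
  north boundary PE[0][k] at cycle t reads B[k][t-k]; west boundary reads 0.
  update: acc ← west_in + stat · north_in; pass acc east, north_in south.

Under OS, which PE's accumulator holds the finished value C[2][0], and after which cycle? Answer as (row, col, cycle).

Under OS, C[2][0] lands at PE[2][0]:
  after 0 — PE[2][0] acc=0, pass-E 0, pass-S 0
  after 1 — PE[2][0] acc=0, pass-E 0, pass-S 0
  after 2 — PE[2][0] acc=25, pass-E 5, pass-S 5
  after 3 — PE[2][0] acc=61, pass-E 9, pass-S 4

(row, col, cycle) = (2, 0, 3)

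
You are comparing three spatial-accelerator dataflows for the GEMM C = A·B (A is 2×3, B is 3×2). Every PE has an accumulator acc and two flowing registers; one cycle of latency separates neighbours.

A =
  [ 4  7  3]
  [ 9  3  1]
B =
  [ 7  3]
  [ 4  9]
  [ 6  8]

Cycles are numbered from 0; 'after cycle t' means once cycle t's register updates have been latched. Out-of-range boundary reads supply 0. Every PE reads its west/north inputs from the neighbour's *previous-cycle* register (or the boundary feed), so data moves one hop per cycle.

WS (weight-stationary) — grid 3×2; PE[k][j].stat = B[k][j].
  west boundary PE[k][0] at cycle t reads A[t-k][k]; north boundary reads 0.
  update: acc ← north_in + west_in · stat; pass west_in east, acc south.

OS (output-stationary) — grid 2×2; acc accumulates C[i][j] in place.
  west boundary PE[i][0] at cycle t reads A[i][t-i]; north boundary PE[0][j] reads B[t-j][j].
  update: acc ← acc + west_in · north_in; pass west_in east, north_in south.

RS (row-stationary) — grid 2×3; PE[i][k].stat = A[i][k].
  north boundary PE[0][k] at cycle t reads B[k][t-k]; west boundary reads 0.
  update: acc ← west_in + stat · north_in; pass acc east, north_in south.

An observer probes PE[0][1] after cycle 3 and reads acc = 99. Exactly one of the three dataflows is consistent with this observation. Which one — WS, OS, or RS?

dataflow = OS

WS (3×2 grid), PE[0][1]:
  c0 r0c1: 0 / 0 / 0
  c1 r0c1: 12 / 4 / 12
  c2 r0c1: 27 / 9 / 27
  c3 r0c1: 0 / 0 / 0
OS (2×2 grid), PE[0][1]:
  c0 r0c1: 0 / 0 / 0
  c1 r0c1: 12 / 4 / 3
  c2 r0c1: 75 / 7 / 9
  c3 r0c1: 99 / 3 / 8
RS (2×3 grid), PE[0][1]:
  c0 r0c1: 0 / 0 / 0
  c1 r0c1: 56 / 56 / 4
  c2 r0c1: 75 / 75 / 9
  c3 r0c1: 0 / 0 / 0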